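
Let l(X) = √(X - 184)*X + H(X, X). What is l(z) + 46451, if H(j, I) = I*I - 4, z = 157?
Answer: 71096 + 471*I*√3 ≈ 71096.0 + 815.8*I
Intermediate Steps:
H(j, I) = -4 + I² (H(j, I) = I² - 4 = -4 + I²)
l(X) = -4 + X² + X*√(-184 + X) (l(X) = √(X - 184)*X + (-4 + X²) = √(-184 + X)*X + (-4 + X²) = X*√(-184 + X) + (-4 + X²) = -4 + X² + X*√(-184 + X))
l(z) + 46451 = (-4 + 157² + 157*√(-184 + 157)) + 46451 = (-4 + 24649 + 157*√(-27)) + 46451 = (-4 + 24649 + 157*(3*I*√3)) + 46451 = (-4 + 24649 + 471*I*√3) + 46451 = (24645 + 471*I*√3) + 46451 = 71096 + 471*I*√3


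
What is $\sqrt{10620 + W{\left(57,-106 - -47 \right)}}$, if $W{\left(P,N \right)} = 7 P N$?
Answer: $i \sqrt{12921} \approx 113.67 i$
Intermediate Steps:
$W{\left(P,N \right)} = 7 N P$
$\sqrt{10620 + W{\left(57,-106 - -47 \right)}} = \sqrt{10620 + 7 \left(-106 - -47\right) 57} = \sqrt{10620 + 7 \left(-106 + 47\right) 57} = \sqrt{10620 + 7 \left(-59\right) 57} = \sqrt{10620 - 23541} = \sqrt{-12921} = i \sqrt{12921}$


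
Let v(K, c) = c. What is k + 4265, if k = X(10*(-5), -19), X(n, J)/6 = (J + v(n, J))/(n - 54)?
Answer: 110947/26 ≈ 4267.2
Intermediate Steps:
X(n, J) = 12*J/(-54 + n) (X(n, J) = 6*((J + J)/(n - 54)) = 6*((2*J)/(-54 + n)) = 6*(2*J/(-54 + n)) = 12*J/(-54 + n))
k = 57/26 (k = 12*(-19)/(-54 + 10*(-5)) = 12*(-19)/(-54 - 50) = 12*(-19)/(-104) = 12*(-19)*(-1/104) = 57/26 ≈ 2.1923)
k + 4265 = 57/26 + 4265 = 110947/26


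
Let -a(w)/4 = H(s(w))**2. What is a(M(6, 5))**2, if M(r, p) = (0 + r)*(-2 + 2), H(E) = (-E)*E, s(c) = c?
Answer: 0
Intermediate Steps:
H(E) = -E**2
M(r, p) = 0 (M(r, p) = r*0 = 0)
a(w) = -4*w**4
a(M(6, 5))**2 = (-4*0**4)**2 = (-4*0)**2 = 0**2 = 0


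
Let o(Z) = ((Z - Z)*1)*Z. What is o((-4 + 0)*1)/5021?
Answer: 0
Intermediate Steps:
o(Z) = 0 (o(Z) = (0*1)*Z = 0*Z = 0)
o((-4 + 0)*1)/5021 = 0/5021 = 0*(1/5021) = 0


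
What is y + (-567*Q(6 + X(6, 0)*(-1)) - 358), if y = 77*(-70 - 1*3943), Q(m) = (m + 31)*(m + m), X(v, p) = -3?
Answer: -717599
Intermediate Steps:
Q(m) = 2*m*(31 + m) (Q(m) = (31 + m)*(2*m) = 2*m*(31 + m))
y = -309001 (y = 77*(-70 - 3943) = 77*(-4013) = -309001)
y + (-567*Q(6 + X(6, 0)*(-1)) - 358) = -309001 + (-1134*(6 - 3*(-1))*(31 + (6 - 3*(-1))) - 358) = -309001 + (-1134*(6 + 3)*(31 + (6 + 3)) - 358) = -309001 + (-1134*9*(31 + 9) - 358) = -309001 + (-1134*9*40 - 358) = -309001 + (-567*720 - 358) = -309001 + (-408240 - 358) = -309001 - 408598 = -717599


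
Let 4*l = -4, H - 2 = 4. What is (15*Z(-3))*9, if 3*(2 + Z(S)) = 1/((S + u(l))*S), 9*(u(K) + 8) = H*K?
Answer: -1881/7 ≈ -268.71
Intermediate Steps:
H = 6 (H = 2 + 4 = 6)
l = -1 (l = (1/4)*(-4) = -1)
u(K) = -8 + 2*K/3 (u(K) = -8 + (6*K)/9 = -8 + 2*K/3)
Z(S) = -2 + 1/(3*S*(-26/3 + S)) (Z(S) = -2 + (1/((S + (-8 + (2/3)*(-1)))*S))/3 = -2 + (1/((S + (-8 - 2/3))*S))/3 = -2 + (1/((S - 26/3)*S))/3 = -2 + (1/((-26/3 + S)*S))/3 = -2 + (1/(S*(-26/3 + S)))/3 = -2 + 1/(3*S*(-26/3 + S)))
(15*Z(-3))*9 = (15*((1 - 6*(-3)**2 + 52*(-3))/((-3)*(-26 + 3*(-3)))))*9 = (15*(-(1 - 6*9 - 156)/(3*(-26 - 9))))*9 = (15*(-1/3*(1 - 54 - 156)/(-35)))*9 = (15*(-1/3*(-1/35)*(-209)))*9 = (15*(-209/105))*9 = -209/7*9 = -1881/7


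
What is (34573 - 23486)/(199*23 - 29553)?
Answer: -11087/24976 ≈ -0.44391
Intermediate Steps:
(34573 - 23486)/(199*23 - 29553) = 11087/(4577 - 29553) = 11087/(-24976) = 11087*(-1/24976) = -11087/24976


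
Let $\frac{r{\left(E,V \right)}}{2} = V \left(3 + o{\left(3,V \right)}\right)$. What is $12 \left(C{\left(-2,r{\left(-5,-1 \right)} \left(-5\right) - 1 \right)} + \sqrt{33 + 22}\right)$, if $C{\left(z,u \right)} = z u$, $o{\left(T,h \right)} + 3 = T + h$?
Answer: $-456 + 12 \sqrt{55} \approx -367.01$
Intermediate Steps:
$o{\left(T,h \right)} = -3 + T + h$ ($o{\left(T,h \right)} = -3 + \left(T + h\right) = -3 + T + h$)
$r{\left(E,V \right)} = 2 V \left(3 + V\right)$ ($r{\left(E,V \right)} = 2 V \left(3 + \left(-3 + 3 + V\right)\right) = 2 V \left(3 + V\right)$)
$C{\left(z,u \right)} = u z$
$12 \left(C{\left(-2,r{\left(-5,-1 \right)} \left(-5\right) - 1 \right)} + \sqrt{33 + 22}\right) = 12 \left(\left(2 \left(-1\right) \left(3 - 1\right) \left(-5\right) - 1\right) \left(-2\right) + \sqrt{33 + 22}\right) = 12 \left(\left(2 \left(-1\right) 2 \left(-5\right) - 1\right) \left(-2\right) + \sqrt{55}\right) = 12 \left(\left(\left(-4\right) \left(-5\right) - 1\right) \left(-2\right) + \sqrt{55}\right) = 12 \left(\left(20 - 1\right) \left(-2\right) + \sqrt{55}\right) = 12 \left(19 \left(-2\right) + \sqrt{55}\right) = 12 \left(-38 + \sqrt{55}\right) = -456 + 12 \sqrt{55}$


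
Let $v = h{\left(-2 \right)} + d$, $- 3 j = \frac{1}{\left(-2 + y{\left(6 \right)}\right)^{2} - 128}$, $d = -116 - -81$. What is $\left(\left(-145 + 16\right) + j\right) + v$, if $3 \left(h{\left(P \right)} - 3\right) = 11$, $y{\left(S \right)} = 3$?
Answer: $- \frac{19981}{127} \approx -157.33$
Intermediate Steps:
$h{\left(P \right)} = \frac{20}{3}$ ($h{\left(P \right)} = 3 + \frac{1}{3} \cdot 11 = 3 + \frac{11}{3} = \frac{20}{3}$)
$d = -35$ ($d = -116 + 81 = -35$)
$j = \frac{1}{381}$ ($j = - \frac{1}{3 \left(\left(-2 + 3\right)^{2} - 128\right)} = - \frac{1}{3 \left(1^{2} - 128\right)} = - \frac{1}{3 \left(1 - 128\right)} = - \frac{1}{3 \left(-127\right)} = \left(- \frac{1}{3}\right) \left(- \frac{1}{127}\right) = \frac{1}{381} \approx 0.0026247$)
$v = - \frac{85}{3}$ ($v = \frac{20}{3} - 35 = - \frac{85}{3} \approx -28.333$)
$\left(\left(-145 + 16\right) + j\right) + v = \left(\left(-145 + 16\right) + \frac{1}{381}\right) - \frac{85}{3} = \left(-129 + \frac{1}{381}\right) - \frac{85}{3} = - \frac{49148}{381} - \frac{85}{3} = - \frac{19981}{127}$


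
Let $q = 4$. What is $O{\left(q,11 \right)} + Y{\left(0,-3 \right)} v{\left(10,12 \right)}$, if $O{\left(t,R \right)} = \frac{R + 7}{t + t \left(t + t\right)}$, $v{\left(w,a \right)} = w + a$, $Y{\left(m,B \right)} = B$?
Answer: $- \frac{131}{2} \approx -65.5$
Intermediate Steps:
$v{\left(w,a \right)} = a + w$
$O{\left(t,R \right)} = \frac{7 + R}{t + 2 t^{2}}$ ($O{\left(t,R \right)} = \frac{7 + R}{t + t 2 t} = \frac{7 + R}{t + 2 t^{2}}$)
$O{\left(q,11 \right)} + Y{\left(0,-3 \right)} v{\left(10,12 \right)} = \frac{7 + 11}{4 \left(1 + 2 \cdot 4\right)} - 3 \left(12 + 10\right) = \frac{1}{4} \frac{1}{1 + 8} \cdot 18 - 66 = \frac{1}{4} \cdot \frac{1}{9} \cdot 18 - 66 = \frac{1}{2} - 66 = - \frac{131}{2}$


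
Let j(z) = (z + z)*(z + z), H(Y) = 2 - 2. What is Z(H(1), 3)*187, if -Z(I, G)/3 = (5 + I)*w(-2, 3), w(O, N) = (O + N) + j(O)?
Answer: -47685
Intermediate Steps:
H(Y) = 0
j(z) = 4*z² (j(z) = (2*z)*(2*z) = 4*z²)
w(O, N) = N + O + 4*O² (w(O, N) = (O + N) + 4*O² = (N + O) + 4*O² = N + O + 4*O²)
Z(I, G) = -255 - 51*I (Z(I, G) = -3*(5 + I)*(3 - 2 + 4*(-2)²) = -3*(5 + I)*(3 - 2 + 4*4) = -3*(5 + I)*(3 - 2 + 16) = -3*(5 + I)*17 = -3*(85 + 17*I) = -255 - 51*I)
Z(H(1), 3)*187 = (-255 - 51*0)*187 = (-255 + 0)*187 = -255*187 = -47685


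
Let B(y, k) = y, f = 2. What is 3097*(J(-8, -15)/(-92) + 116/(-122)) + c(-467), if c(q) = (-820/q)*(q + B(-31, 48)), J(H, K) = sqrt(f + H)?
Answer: -108795302/28487 - 3097*I*sqrt(6)/92 ≈ -3819.1 - 82.457*I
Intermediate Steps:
J(H, K) = sqrt(2 + H)
c(q) = -820*(-31 + q)/q (c(q) = (-820/q)*(q - 31) = (-820/q)*(-31 + q) = -820*(-31 + q)/q)
3097*(J(-8, -15)/(-92) + 116/(-122)) + c(-467) = 3097*(sqrt(2 - 8)/(-92) + 116/(-122)) + (-820 + 25420/(-467)) = 3097*(sqrt(-6)*(-1/92) + 116*(-1/122)) + (-820 + 25420*(-1/467)) = 3097*((I*sqrt(6))*(-1/92) - 58/61) + (-820 - 25420/467) = 3097*(-I*sqrt(6)/92 - 58/61) - 408360/467 = 3097*(-58/61 - I*sqrt(6)/92) - 408360/467 = (-179626/61 - 3097*I*sqrt(6)/92) - 408360/467 = -108795302/28487 - 3097*I*sqrt(6)/92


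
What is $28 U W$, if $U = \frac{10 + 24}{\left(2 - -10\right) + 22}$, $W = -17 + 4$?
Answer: $-364$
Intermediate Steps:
$W = -13$
$U = 1$ ($U = \frac{34}{\left(2 + 10\right) + 22} = \frac{34}{12 + 22} = \frac{34}{34} = 34 \cdot \frac{1}{34} = 1$)
$28 U W = 28 \cdot 1 \left(-13\right) = 28 \left(-13\right) = -364$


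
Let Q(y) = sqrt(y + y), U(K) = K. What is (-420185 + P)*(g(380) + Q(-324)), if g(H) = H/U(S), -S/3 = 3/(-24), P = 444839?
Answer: 24982720 + 443772*I*sqrt(2) ≈ 2.4983e+7 + 6.2759e+5*I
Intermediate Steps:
S = 3/8 (S = -9/(-24) = -9*(-1)/24 = -3*(-1/8) = 3/8 ≈ 0.37500)
Q(y) = sqrt(2)*sqrt(y) (Q(y) = sqrt(2*y) = sqrt(2)*sqrt(y))
g(H) = 8*H/3 (g(H) = H/(3/8) = H*(8/3) = 8*H/3)
(-420185 + P)*(g(380) + Q(-324)) = (-420185 + 444839)*((8/3)*380 + sqrt(2)*sqrt(-324)) = 24654*(3040/3 + sqrt(2)*(18*I)) = 24654*(3040/3 + 18*I*sqrt(2)) = 24982720 + 443772*I*sqrt(2)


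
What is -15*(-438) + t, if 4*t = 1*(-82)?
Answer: 13099/2 ≈ 6549.5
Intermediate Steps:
t = -41/2 (t = (1*(-82))/4 = (1/4)*(-82) = -41/2 ≈ -20.500)
-15*(-438) + t = -15*(-438) - 41/2 = 6570 - 41/2 = 13099/2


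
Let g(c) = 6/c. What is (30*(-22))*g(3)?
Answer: -1320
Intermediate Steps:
(30*(-22))*g(3) = (30*(-22))*(6/3) = -3960/3 = -660*2 = -1320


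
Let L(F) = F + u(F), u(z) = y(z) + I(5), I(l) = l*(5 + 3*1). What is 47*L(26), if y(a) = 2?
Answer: 3196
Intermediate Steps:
I(l) = 8*l (I(l) = l*(5 + 3) = l*8 = 8*l)
u(z) = 42 (u(z) = 2 + 8*5 = 2 + 40 = 42)
L(F) = 42 + F (L(F) = F + 42 = 42 + F)
47*L(26) = 47*(42 + 26) = 47*68 = 3196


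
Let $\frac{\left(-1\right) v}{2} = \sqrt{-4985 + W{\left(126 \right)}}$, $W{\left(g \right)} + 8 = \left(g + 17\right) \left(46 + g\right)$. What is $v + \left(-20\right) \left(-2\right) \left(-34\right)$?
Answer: $-1360 - 2 \sqrt{19603} \approx -1640.0$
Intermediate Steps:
$W{\left(g \right)} = -8 + \left(17 + g\right) \left(46 + g\right)$ ($W{\left(g \right)} = -8 + \left(g + 17\right) \left(46 + g\right) = -8 + \left(17 + g\right) \left(46 + g\right)$)
$v = - 2 \sqrt{19603}$ ($v = - 2 \sqrt{-4985 + \left(774 + 126^{2} + 63 \cdot 126\right)} = - 2 \sqrt{-4985 + \left(774 + 15876 + 7938\right)} = - 2 \sqrt{-4985 + 24588} = - 2 \sqrt{19603} \approx -280.02$)
$v + \left(-20\right) \left(-2\right) \left(-34\right) = - 2 \sqrt{19603} + \left(-20\right) \left(-2\right) \left(-34\right) = - 2 \sqrt{19603} + 40 \left(-34\right) = - 2 \sqrt{19603} - 1360 = -1360 - 2 \sqrt{19603}$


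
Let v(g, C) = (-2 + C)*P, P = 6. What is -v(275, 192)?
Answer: -1140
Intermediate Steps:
v(g, C) = -12 + 6*C (v(g, C) = (-2 + C)*6 = -12 + 6*C)
-v(275, 192) = -(-12 + 6*192) = -(-12 + 1152) = -1*1140 = -1140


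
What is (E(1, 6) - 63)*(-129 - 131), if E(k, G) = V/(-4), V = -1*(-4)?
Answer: 16640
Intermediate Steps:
V = 4
E(k, G) = -1 (E(k, G) = 4/(-4) = 4*(-¼) = -1)
(E(1, 6) - 63)*(-129 - 131) = (-1 - 63)*(-129 - 131) = -64*(-260) = 16640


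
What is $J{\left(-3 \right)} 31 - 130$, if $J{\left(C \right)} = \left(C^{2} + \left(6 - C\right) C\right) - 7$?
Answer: $-905$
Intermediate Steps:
$J{\left(C \right)} = -7 + C^{2} + C \left(6 - C\right)$ ($J{\left(C \right)} = \left(C^{2} + C \left(6 - C\right)\right) - 7 = -7 + C^{2} + C \left(6 - C\right)$)
$J{\left(-3 \right)} 31 - 130 = \left(-7 + 6 \left(-3\right)\right) 31 - 130 = \left(-7 - 18\right) 31 - 130 = \left(-25\right) 31 - 130 = -775 - 130 = -905$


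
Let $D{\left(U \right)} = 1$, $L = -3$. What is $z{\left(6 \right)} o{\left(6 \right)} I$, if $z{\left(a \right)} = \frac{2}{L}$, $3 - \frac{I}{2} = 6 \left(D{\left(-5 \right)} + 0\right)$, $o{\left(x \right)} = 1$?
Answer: $4$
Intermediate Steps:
$I = -6$ ($I = 6 - 2 \cdot 6 \left(1 + 0\right) = 6 - 2 \cdot 6 \cdot 1 = 6 - 12 = -6$)
$z{\left(a \right)} = - \frac{2}{3}$ ($z{\left(a \right)} = \frac{2}{-3} = 2 \left(- \frac{1}{3}\right) = - \frac{2}{3}$)
$z{\left(6 \right)} o{\left(6 \right)} I = \left(- \frac{2}{3}\right) 1 \left(-6\right) = \left(- \frac{2}{3}\right) \left(-6\right) = 4$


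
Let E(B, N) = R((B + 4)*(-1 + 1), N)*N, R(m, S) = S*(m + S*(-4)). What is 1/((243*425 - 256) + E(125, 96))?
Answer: -1/3435925 ≈ -2.9104e-7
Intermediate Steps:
R(m, S) = S*(m - 4*S)
E(B, N) = -4*N**3 (E(B, N) = (N*((B + 4)*(-1 + 1) - 4*N))*N = (N*((4 + B)*0 - 4*N))*N = (N*(0 - 4*N))*N = (N*(-4*N))*N = (-4*N**2)*N = -4*N**3)
1/((243*425 - 256) + E(125, 96)) = 1/((243*425 - 256) - 4*96**3) = 1/((103275 - 256) - 4*884736) = 1/(103019 - 3538944) = 1/(-3435925) = -1/3435925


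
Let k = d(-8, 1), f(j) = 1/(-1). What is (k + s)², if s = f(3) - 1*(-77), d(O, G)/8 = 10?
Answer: 24336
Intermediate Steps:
d(O, G) = 80 (d(O, G) = 8*10 = 80)
f(j) = -1
k = 80
s = 76 (s = -1 - 1*(-77) = -1 + 77 = 76)
(k + s)² = (80 + 76)² = 156² = 24336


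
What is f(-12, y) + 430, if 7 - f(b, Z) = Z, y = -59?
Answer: 496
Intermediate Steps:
f(b, Z) = 7 - Z
f(-12, y) + 430 = (7 - 1*(-59)) + 430 = (7 + 59) + 430 = 66 + 430 = 496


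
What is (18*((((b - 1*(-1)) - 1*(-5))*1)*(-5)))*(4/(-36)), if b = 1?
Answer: 70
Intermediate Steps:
(18*((((b - 1*(-1)) - 1*(-5))*1)*(-5)))*(4/(-36)) = (18*((((1 - 1*(-1)) - 1*(-5))*1)*(-5)))*(4/(-36)) = (18*((((1 + 1) + 5)*1)*(-5)))*(4*(-1/36)) = (18*(((2 + 5)*1)*(-5)))*(-⅑) = (18*((7*1)*(-5)))*(-⅑) = (18*(7*(-5)))*(-⅑) = (18*(-35))*(-⅑) = -630*(-⅑) = 70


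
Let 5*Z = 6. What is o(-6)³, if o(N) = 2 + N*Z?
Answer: -17576/125 ≈ -140.61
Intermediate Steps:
Z = 6/5 (Z = (⅕)*6 = 6/5 ≈ 1.2000)
o(N) = 2 + 6*N/5 (o(N) = 2 + N*(6/5) = 2 + 6*N/5)
o(-6)³ = (2 + (6/5)*(-6))³ = (2 - 36/5)³ = (-26/5)³ = -17576/125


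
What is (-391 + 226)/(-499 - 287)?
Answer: 55/262 ≈ 0.20992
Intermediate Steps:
(-391 + 226)/(-499 - 287) = -165/(-786) = -165*(-1/786) = 55/262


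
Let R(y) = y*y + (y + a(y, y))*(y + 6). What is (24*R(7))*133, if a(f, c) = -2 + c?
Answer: 654360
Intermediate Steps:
R(y) = y² + (-2 + 2*y)*(6 + y) (R(y) = y*y + (y + (-2 + y))*(y + 6) = y² + (-2 + 2*y)*(6 + y))
(24*R(7))*133 = (24*(-12 + 3*7² + 10*7))*133 = (24*(-12 + 3*49 + 70))*133 = (24*(-12 + 147 + 70))*133 = (24*205)*133 = 4920*133 = 654360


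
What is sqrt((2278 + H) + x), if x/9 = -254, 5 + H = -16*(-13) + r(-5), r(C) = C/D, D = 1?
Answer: sqrt(190) ≈ 13.784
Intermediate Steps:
r(C) = C (r(C) = C/1 = C*1 = C)
H = 198 (H = -5 + (-16*(-13) - 5) = -5 + (208 - 5) = -5 + 203 = 198)
x = -2286 (x = 9*(-254) = -2286)
sqrt((2278 + H) + x) = sqrt((2278 + 198) - 2286) = sqrt(2476 - 2286) = sqrt(190)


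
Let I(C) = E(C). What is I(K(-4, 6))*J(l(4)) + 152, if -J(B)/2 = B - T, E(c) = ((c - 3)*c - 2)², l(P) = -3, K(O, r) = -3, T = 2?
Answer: 2712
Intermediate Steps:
E(c) = (-2 + c*(-3 + c))² (E(c) = ((-3 + c)*c - 2)² = (c*(-3 + c) - 2)² = (-2 + c*(-3 + c))²)
I(C) = (2 - C² + 3*C)²
J(B) = 4 - 2*B (J(B) = -2*(B - 1*2) = -2*(B - 2) = -2*(-2 + B) = 4 - 2*B)
I(K(-4, 6))*J(l(4)) + 152 = (2 - 1*(-3)² + 3*(-3))²*(4 - 2*(-3)) + 152 = (2 - 1*9 - 9)²*(4 + 6) + 152 = (2 - 9 - 9)²*10 + 152 = (-16)²*10 + 152 = 256*10 + 152 = 2560 + 152 = 2712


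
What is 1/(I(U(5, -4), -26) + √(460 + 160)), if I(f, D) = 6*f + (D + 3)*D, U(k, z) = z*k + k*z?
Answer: 179/63772 - √155/63772 ≈ 0.0026116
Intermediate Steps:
U(k, z) = 2*k*z (U(k, z) = k*z + k*z = 2*k*z)
I(f, D) = 6*f + D*(3 + D) (I(f, D) = 6*f + (3 + D)*D = 6*f + D*(3 + D))
1/(I(U(5, -4), -26) + √(460 + 160)) = 1/(((-26)² + 3*(-26) + 6*(2*5*(-4))) + √(460 + 160)) = 1/((676 - 78 + 6*(-40)) + √620) = 1/((676 - 78 - 240) + 2*√155) = 1/(358 + 2*√155)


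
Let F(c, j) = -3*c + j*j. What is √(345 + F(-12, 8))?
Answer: √445 ≈ 21.095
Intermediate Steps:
F(c, j) = j² - 3*c (F(c, j) = -3*c + j² = j² - 3*c)
√(345 + F(-12, 8)) = √(345 + (8² - 3*(-12))) = √(345 + (64 + 36)) = √(345 + 100) = √445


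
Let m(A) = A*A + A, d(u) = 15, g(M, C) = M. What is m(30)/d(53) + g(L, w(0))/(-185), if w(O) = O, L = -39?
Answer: 11509/185 ≈ 62.211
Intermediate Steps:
m(A) = A + A² (m(A) = A² + A = A + A²)
m(30)/d(53) + g(L, w(0))/(-185) = (30*(1 + 30))/15 - 39/(-185) = (30*31)*(1/15) - 39*(-1/185) = 930*(1/15) + 39/185 = 62 + 39/185 = 11509/185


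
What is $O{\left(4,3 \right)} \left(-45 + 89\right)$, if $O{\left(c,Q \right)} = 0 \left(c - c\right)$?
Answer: $0$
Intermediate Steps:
$O{\left(c,Q \right)} = 0$ ($O{\left(c,Q \right)} = 0 \cdot 0 = 0$)
$O{\left(4,3 \right)} \left(-45 + 89\right) = 0 \left(-45 + 89\right) = 0 \cdot 44 = 0$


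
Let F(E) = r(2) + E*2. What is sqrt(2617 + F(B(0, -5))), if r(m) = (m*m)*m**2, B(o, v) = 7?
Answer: sqrt(2647) ≈ 51.449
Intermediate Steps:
r(m) = m**4 (r(m) = m**2*m**2 = m**4)
F(E) = 16 + 2*E (F(E) = 2**4 + E*2 = 16 + 2*E)
sqrt(2617 + F(B(0, -5))) = sqrt(2617 + (16 + 2*7)) = sqrt(2617 + (16 + 14)) = sqrt(2617 + 30) = sqrt(2647)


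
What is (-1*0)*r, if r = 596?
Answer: 0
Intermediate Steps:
(-1*0)*r = -1*0*596 = 0*596 = 0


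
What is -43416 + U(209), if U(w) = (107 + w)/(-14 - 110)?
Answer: -1345975/31 ≈ -43419.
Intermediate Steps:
U(w) = -107/124 - w/124 (U(w) = (107 + w)/(-124) = (107 + w)*(-1/124) = -107/124 - w/124)
-43416 + U(209) = -43416 + (-107/124 - 1/124*209) = -43416 + (-107/124 - 209/124) = -43416 - 79/31 = -1345975/31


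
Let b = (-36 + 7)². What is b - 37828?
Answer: -36987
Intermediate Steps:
b = 841 (b = (-29)² = 841)
b - 37828 = 841 - 37828 = -36987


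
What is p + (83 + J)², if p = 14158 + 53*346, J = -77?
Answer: 32532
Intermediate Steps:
p = 32496 (p = 14158 + 18338 = 32496)
p + (83 + J)² = 32496 + (83 - 77)² = 32496 + 6² = 32496 + 36 = 32532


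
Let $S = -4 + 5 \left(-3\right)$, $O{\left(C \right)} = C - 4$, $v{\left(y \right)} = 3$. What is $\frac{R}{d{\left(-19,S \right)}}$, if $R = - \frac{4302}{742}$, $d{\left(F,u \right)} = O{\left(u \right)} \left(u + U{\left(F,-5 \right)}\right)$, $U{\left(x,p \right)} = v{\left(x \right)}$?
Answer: $- \frac{2151}{136528} \approx -0.015755$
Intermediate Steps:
$U{\left(x,p \right)} = 3$
$O{\left(C \right)} = -4 + C$ ($O{\left(C \right)} = C - 4 = -4 + C$)
$S = -19$ ($S = -4 - 15 = -19$)
$d{\left(F,u \right)} = \left(-4 + u\right) \left(3 + u\right)$ ($d{\left(F,u \right)} = \left(-4 + u\right) \left(u + 3\right) = \left(-4 + u\right) \left(3 + u\right)$)
$R = - \frac{2151}{371}$ ($R = \left(-4302\right) \frac{1}{742} = - \frac{2151}{371} \approx -5.7978$)
$\frac{R}{d{\left(-19,S \right)}} = - \frac{2151}{371 \left(-4 - 19\right) \left(3 - 19\right)} = - \frac{2151}{371 \left(\left(-23\right) \left(-16\right)\right)} = - \frac{2151}{371 \cdot 368} = \left(- \frac{2151}{371}\right) \frac{1}{368} = - \frac{2151}{136528}$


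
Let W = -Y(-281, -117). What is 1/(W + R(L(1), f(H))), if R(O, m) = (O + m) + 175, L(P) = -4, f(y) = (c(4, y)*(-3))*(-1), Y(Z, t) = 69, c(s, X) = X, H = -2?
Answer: 1/96 ≈ 0.010417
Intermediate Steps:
f(y) = 3*y (f(y) = (y*(-3))*(-1) = -3*y*(-1) = 3*y)
W = -69 (W = -1*69 = -69)
R(O, m) = 175 + O + m
1/(W + R(L(1), f(H))) = 1/(-69 + (175 - 4 + 3*(-2))) = 1/(-69 + (175 - 4 - 6)) = 1/(-69 + 165) = 1/96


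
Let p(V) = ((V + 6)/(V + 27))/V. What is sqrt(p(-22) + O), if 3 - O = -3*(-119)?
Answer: I*sqrt(1070410)/55 ≈ 18.811*I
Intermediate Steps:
p(V) = (6 + V)/(V*(27 + V)) (p(V) = ((6 + V)/(27 + V))/V = (6 + V)/(V*(27 + V)))
O = -354 (O = 3 - (-3)*(-119) = 3 - 1*357 = 3 - 357 = -354)
sqrt(p(-22) + O) = sqrt((6 - 22)/((-22)*(27 - 22)) - 354) = sqrt(-1/22*(-16)/5 - 354) = sqrt(-1/22*1/5*(-16) - 354) = sqrt(8/55 - 354) = sqrt(-19462/55) = I*sqrt(1070410)/55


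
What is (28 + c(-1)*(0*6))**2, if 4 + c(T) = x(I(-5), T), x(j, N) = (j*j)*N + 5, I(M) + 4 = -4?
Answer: 784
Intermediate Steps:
I(M) = -8 (I(M) = -4 - 4 = -8)
x(j, N) = 5 + N*j**2 (x(j, N) = j**2*N + 5 = N*j**2 + 5 = 5 + N*j**2)
c(T) = 1 + 64*T (c(T) = -4 + (5 + T*(-8)**2) = -4 + (5 + T*64) = -4 + (5 + 64*T) = 1 + 64*T)
(28 + c(-1)*(0*6))**2 = (28 + (1 + 64*(-1))*(0*6))**2 = (28 + (1 - 64)*0)**2 = (28 - 63*0)**2 = (28 + 0)**2 = 28**2 = 784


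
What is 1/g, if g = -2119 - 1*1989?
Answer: -1/4108 ≈ -0.00024343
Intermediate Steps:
g = -4108 (g = -2119 - 1989 = -4108)
1/g = 1/(-4108) = -1/4108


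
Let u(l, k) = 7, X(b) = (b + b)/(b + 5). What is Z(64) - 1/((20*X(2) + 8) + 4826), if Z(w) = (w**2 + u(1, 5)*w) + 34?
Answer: 155276597/33918 ≈ 4578.0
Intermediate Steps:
X(b) = 2*b/(5 + b) (X(b) = (2*b)/(5 + b) = 2*b/(5 + b))
Z(w) = 34 + w**2 + 7*w (Z(w) = (w**2 + 7*w) + 34 = 34 + w**2 + 7*w)
Z(64) - 1/((20*X(2) + 8) + 4826) = (34 + 64**2 + 7*64) - 1/((20*(2*2/(5 + 2)) + 8) + 4826) = (34 + 4096 + 448) - 1/((20*(2*2/7) + 8) + 4826) = 4578 - 1/((20*(2*2*(1/7)) + 8) + 4826) = 4578 - 1/((20*(4/7) + 8) + 4826) = 4578 - 1/((80/7 + 8) + 4826) = 4578 - 1/(136/7 + 4826) = 4578 - 1/33918/7 = 4578 - 1*7/33918 = 4578 - 7/33918 = 155276597/33918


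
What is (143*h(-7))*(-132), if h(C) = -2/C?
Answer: -37752/7 ≈ -5393.1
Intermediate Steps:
(143*h(-7))*(-132) = (143*(-2/(-7)))*(-132) = (143*(-2*(-⅐)))*(-132) = (143*(2/7))*(-132) = (286/7)*(-132) = -37752/7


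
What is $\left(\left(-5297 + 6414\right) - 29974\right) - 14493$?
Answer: $-43350$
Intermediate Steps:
$\left(\left(-5297 + 6414\right) - 29974\right) - 14493 = \left(1117 - 29974\right) - 14493 = -28857 - 14493 = -43350$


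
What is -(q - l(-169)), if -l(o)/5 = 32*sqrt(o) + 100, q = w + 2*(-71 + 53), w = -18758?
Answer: 18294 - 2080*I ≈ 18294.0 - 2080.0*I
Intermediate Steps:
q = -18794 (q = -18758 + 2*(-71 + 53) = -18758 + 2*(-18) = -18758 - 36 = -18794)
l(o) = -500 - 160*sqrt(o) (l(o) = -5*(32*sqrt(o) + 100) = -5*(100 + 32*sqrt(o)) = -500 - 160*sqrt(o))
-(q - l(-169)) = -(-18794 - (-500 - 2080*I)) = -(-18794 + (500 + 2080*I)) = -(-18294 + 2080*I) = 18294 - 2080*I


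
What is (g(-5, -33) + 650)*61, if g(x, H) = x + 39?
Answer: 41724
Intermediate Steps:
g(x, H) = 39 + x
(g(-5, -33) + 650)*61 = ((39 - 5) + 650)*61 = (34 + 650)*61 = 684*61 = 41724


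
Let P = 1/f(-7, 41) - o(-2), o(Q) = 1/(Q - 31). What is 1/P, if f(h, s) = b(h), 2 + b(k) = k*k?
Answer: 1551/80 ≈ 19.388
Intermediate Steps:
b(k) = -2 + k² (b(k) = -2 + k*k = -2 + k²)
f(h, s) = -2 + h²
o(Q) = 1/(-31 + Q)
P = 80/1551 (P = 1/(-2 + (-7)²) - 1/(-31 - 2) = 1/(-2 + 49) - 1/(-33) = 1/47 - 1*(-1/33) = 1/47 + 1/33 = 80/1551 ≈ 0.051580)
1/P = 1/(80/1551) = 1551/80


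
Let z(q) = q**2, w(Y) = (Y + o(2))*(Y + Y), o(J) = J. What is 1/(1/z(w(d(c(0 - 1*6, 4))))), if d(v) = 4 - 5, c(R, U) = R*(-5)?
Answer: 4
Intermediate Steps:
c(R, U) = -5*R
d(v) = -1
w(Y) = 2*Y*(2 + Y) (w(Y) = (Y + 2)*(Y + Y) = (2 + Y)*(2*Y) = 2*Y*(2 + Y))
1/(1/z(w(d(c(0 - 1*6, 4))))) = 1/(1/((2*(-1)*(2 - 1))**2)) = 1/(1/((2*(-1)*1)**2)) = 1/(1/((-2)**2)) = 1/(1/4) = 4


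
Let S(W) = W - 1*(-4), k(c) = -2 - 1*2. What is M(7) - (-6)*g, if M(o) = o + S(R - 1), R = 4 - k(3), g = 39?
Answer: 252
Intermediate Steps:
k(c) = -4 (k(c) = -2 - 2 = -4)
R = 8 (R = 4 - 1*(-4) = 4 + 4 = 8)
S(W) = 4 + W (S(W) = W + 4 = 4 + W)
M(o) = 11 + o (M(o) = o + (4 + (8 - 1)) = o + (4 + 7) = o + 11 = 11 + o)
M(7) - (-6)*g = (11 + 7) - (-6)*39 = 18 - 1*(-234) = 18 + 234 = 252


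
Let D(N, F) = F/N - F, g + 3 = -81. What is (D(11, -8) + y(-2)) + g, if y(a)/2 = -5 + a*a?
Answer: -866/11 ≈ -78.727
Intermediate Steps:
g = -84 (g = -3 - 81 = -84)
y(a) = -10 + 2*a² (y(a) = 2*(-5 + a*a) = 2*(-5 + a²) = -10 + 2*a²)
D(N, F) = -F + F/N
(D(11, -8) + y(-2)) + g = ((-1*(-8) - 8/11) + (-10 + 2*(-2)²)) - 84 = ((8 - 8*1/11) + (-10 + 2*4)) - 84 = ((8 - 8/11) + (-10 + 8)) - 84 = (80/11 - 2) - 84 = 58/11 - 84 = -866/11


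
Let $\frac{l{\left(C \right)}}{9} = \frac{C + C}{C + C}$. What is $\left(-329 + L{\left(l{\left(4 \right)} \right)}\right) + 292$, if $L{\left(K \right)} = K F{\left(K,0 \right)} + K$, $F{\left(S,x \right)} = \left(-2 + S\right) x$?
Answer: $-28$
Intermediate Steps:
$F{\left(S,x \right)} = x \left(-2 + S\right)$
$l{\left(C \right)} = 9$ ($l{\left(C \right)} = 9 \frac{C + C}{C + C} = 9 \frac{2 C}{2 C} = 9 \cdot 2 C \frac{1}{2 C} = 9 \cdot 1 = 9$)
$L{\left(K \right)} = K$ ($L{\left(K \right)} = K 0 \left(-2 + K\right) + K = K 0 + K = 0 + K = K$)
$\left(-329 + L{\left(l{\left(4 \right)} \right)}\right) + 292 = \left(-329 + 9\right) + 292 = -320 + 292 = -28$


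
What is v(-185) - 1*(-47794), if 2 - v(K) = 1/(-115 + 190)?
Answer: 3584699/75 ≈ 47796.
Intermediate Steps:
v(K) = 149/75 (v(K) = 2 - 1/(-115 + 190) = 2 - 1/75 = 149/75)
v(-185) - 1*(-47794) = 149/75 - 1*(-47794) = 149/75 + 47794 = 3584699/75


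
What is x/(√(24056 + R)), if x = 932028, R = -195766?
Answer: -466014*I*√171710/85855 ≈ -2249.2*I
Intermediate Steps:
x/(√(24056 + R)) = 932028/(√(24056 - 195766)) = 932028/(√(-171710)) = 932028/((I*√171710)) = 932028*(-I*√171710/171710) = -466014*I*√171710/85855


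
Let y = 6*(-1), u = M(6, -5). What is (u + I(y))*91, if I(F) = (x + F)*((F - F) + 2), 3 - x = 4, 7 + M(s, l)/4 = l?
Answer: -5642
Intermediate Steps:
M(s, l) = -28 + 4*l
x = -1 (x = 3 - 1*4 = 3 - 4 = -1)
u = -48 (u = -28 + 4*(-5) = -28 - 20 = -48)
y = -6
I(F) = -2 + 2*F (I(F) = (-1 + F)*((F - F) + 2) = (-1 + F)*(0 + 2) = (-1 + F)*2 = -2 + 2*F)
(u + I(y))*91 = (-48 + (-2 + 2*(-6)))*91 = (-48 + (-2 - 12))*91 = (-48 - 14)*91 = -62*91 = -5642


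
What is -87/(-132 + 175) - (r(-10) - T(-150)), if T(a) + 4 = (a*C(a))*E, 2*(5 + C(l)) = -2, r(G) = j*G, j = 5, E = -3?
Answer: -114209/43 ≈ -2656.0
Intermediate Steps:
r(G) = 5*G
C(l) = -6 (C(l) = -5 + (½)*(-2) = -5 - 1 = -6)
T(a) = -4 + 18*a (T(a) = -4 + (a*(-6))*(-3) = -4 - 6*a*(-3) = -4 + 18*a)
-87/(-132 + 175) - (r(-10) - T(-150)) = -87/(-132 + 175) - (5*(-10) - (-4 + 18*(-150))) = -87/43 - (-50 - (-4 - 2700)) = -87*1/43 - (-50 - 1*(-2704)) = -87/43 - (-50 + 2704) = -87/43 - 1*2654 = -87/43 - 2654 = -114209/43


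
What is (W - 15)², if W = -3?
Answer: 324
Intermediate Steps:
(W - 15)² = (-3 - 15)² = (-18)² = 324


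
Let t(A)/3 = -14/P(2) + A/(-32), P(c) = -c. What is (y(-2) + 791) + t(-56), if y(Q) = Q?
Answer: 3261/4 ≈ 815.25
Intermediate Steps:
t(A) = 21 - 3*A/32 (t(A) = 3*(-14/((-1*2)) + A/(-32)) = 3*(-14/(-2) + A*(-1/32)) = 3*(-14*(-½) - A/32) = 3*(7 - A/32) = 21 - 3*A/32)
(y(-2) + 791) + t(-56) = (-2 + 791) + (21 - 3/32*(-56)) = 789 + (21 + 21/4) = 789 + 105/4 = 3261/4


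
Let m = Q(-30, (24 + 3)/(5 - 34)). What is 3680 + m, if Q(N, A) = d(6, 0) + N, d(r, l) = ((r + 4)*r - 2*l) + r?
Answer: 3716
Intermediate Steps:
d(r, l) = r - 2*l + r*(4 + r) (d(r, l) = ((4 + r)*r - 2*l) + r = (r*(4 + r) - 2*l) + r = (-2*l + r*(4 + r)) + r = r - 2*l + r*(4 + r))
Q(N, A) = 66 + N (Q(N, A) = (6² - 2*0 + 5*6) + N = (36 + 0 + 30) + N = 66 + N)
m = 36 (m = 66 - 30 = 36)
3680 + m = 3680 + 36 = 3716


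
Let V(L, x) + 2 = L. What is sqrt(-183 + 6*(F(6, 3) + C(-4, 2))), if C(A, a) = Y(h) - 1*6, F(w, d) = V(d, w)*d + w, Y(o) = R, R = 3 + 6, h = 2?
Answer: I*sqrt(111) ≈ 10.536*I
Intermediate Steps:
V(L, x) = -2 + L
R = 9
Y(o) = 9
F(w, d) = w + d*(-2 + d) (F(w, d) = (-2 + d)*d + w = d*(-2 + d) + w = w + d*(-2 + d))
C(A, a) = 3 (C(A, a) = 9 - 1*6 = 9 - 6 = 3)
sqrt(-183 + 6*(F(6, 3) + C(-4, 2))) = sqrt(-183 + 6*((6 + 3*(-2 + 3)) + 3)) = sqrt(-183 + 6*((6 + 3*1) + 3)) = sqrt(-183 + 6*((6 + 3) + 3)) = sqrt(-183 + 6*(9 + 3)) = sqrt(-183 + 6*12) = sqrt(-183 + 72) = sqrt(-111) = I*sqrt(111)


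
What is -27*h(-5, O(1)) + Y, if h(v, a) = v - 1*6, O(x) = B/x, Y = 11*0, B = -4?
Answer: 297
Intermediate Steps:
Y = 0
O(x) = -4/x
h(v, a) = -6 + v (h(v, a) = v - 6 = -6 + v)
-27*h(-5, O(1)) + Y = -27*(-6 - 5) + 0 = -27*(-11) + 0 = 297 + 0 = 297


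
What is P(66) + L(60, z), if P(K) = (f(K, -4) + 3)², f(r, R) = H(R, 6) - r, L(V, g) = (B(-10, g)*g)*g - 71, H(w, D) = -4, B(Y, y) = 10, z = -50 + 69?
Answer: 8028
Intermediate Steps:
z = 19
L(V, g) = -71 + 10*g² (L(V, g) = (10*g)*g - 71 = 10*g² - 71 = -71 + 10*g²)
f(r, R) = -4 - r
P(K) = (-1 - K)² (P(K) = ((-4 - K) + 3)² = (-1 - K)²)
P(66) + L(60, z) = (1 + 66)² + (-71 + 10*19²) = 67² + (-71 + 10*361) = 4489 + (-71 + 3610) = 4489 + 3539 = 8028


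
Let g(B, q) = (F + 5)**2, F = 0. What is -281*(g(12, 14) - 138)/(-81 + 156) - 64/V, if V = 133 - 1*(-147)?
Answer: 222151/525 ≈ 423.14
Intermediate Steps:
g(B, q) = 25 (g(B, q) = (0 + 5)**2 = 5**2 = 25)
V = 280 (V = 133 + 147 = 280)
-281*(g(12, 14) - 138)/(-81 + 156) - 64/V = -281*(25 - 138)/(-81 + 156) - 64/280 = -281/(75/(-113)) - 64*1/280 = -281/(75*(-1/113)) - 8/35 = -281/(-75/113) - 8/35 = -281*(-113/75) - 8/35 = 31753/75 - 8/35 = 222151/525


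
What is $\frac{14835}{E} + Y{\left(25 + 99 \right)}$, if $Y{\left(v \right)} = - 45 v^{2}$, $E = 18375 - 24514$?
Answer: $- \frac{4247711715}{6139} \approx -6.9192 \cdot 10^{5}$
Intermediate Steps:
$E = -6139$ ($E = 18375 - 24514 = -6139$)
$\frac{14835}{E} + Y{\left(25 + 99 \right)} = \frac{14835}{-6139} - 45 \left(25 + 99\right)^{2} = 14835 \left(- \frac{1}{6139}\right) - 45 \cdot 124^{2} = - \frac{14835}{6139} - 691920 = - \frac{4247711715}{6139}$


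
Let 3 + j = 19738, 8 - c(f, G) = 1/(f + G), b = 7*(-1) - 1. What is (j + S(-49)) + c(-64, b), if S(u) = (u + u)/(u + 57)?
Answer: 1420615/72 ≈ 19731.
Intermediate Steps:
b = -8 (b = -7 - 1 = -8)
S(u) = 2*u/(57 + u) (S(u) = (2*u)/(57 + u) = 2*u/(57 + u))
c(f, G) = 8 - 1/(G + f) (c(f, G) = 8 - 1/(f + G) = 8 - 1/(G + f))
j = 19735 (j = -3 + 19738 = 19735)
(j + S(-49)) + c(-64, b) = (19735 + 2*(-49)/(57 - 49)) + (-1 + 8*(-8) + 8*(-64))/(-8 - 64) = (19735 + 2*(-49)/8) + (-1 - 64 - 512)/(-72) = (19735 + 2*(-49)*(1/8)) - 1/72*(-577) = (19735 - 49/4) + 577/72 = 78891/4 + 577/72 = 1420615/72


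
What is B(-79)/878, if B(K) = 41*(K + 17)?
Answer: -1271/439 ≈ -2.8952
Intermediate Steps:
B(K) = 697 + 41*K (B(K) = 41*(17 + K) = 697 + 41*K)
B(-79)/878 = (697 + 41*(-79))/878 = (697 - 3239)*(1/878) = -2542*1/878 = -1271/439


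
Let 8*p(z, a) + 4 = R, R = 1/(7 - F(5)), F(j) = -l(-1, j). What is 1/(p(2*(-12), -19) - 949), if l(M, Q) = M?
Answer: -48/45575 ≈ -0.0010532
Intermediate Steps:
F(j) = 1 (F(j) = -1*(-1) = 1)
R = ⅙ (R = 1/(7 - 1*1) = 1/(7 - 1) = 1/6 = ⅙ ≈ 0.16667)
p(z, a) = -23/48 (p(z, a) = -½ + (⅛)*(⅙) = -½ + 1/48 = -23/48)
1/(p(2*(-12), -19) - 949) = 1/(-23/48 - 949) = 1/(-45575/48) = -48/45575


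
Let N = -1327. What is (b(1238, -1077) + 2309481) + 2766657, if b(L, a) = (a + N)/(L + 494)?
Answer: 2197967153/433 ≈ 5.0761e+6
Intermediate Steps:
b(L, a) = (-1327 + a)/(494 + L) (b(L, a) = (a - 1327)/(L + 494) = (-1327 + a)/(494 + L))
(b(1238, -1077) + 2309481) + 2766657 = ((-1327 - 1077)/(494 + 1238) + 2309481) + 2766657 = (-2404/1732 + 2309481) + 2766657 = ((1/1732)*(-2404) + 2309481) + 2766657 = (-601/433 + 2309481) + 2766657 = 1000004672/433 + 2766657 = 2197967153/433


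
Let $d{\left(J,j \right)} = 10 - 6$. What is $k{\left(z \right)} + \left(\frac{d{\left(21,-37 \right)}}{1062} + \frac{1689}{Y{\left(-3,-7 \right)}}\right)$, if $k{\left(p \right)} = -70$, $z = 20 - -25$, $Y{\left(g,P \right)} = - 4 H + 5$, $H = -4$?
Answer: $\frac{38777}{3717} \approx 10.432$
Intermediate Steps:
$d{\left(J,j \right)} = 4$
$Y{\left(g,P \right)} = 21$ ($Y{\left(g,P \right)} = \left(-4\right) \left(-4\right) + 5 = 16 + 5 = 21$)
$z = 45$ ($z = 20 + 25 = 45$)
$k{\left(z \right)} + \left(\frac{d{\left(21,-37 \right)}}{1062} + \frac{1689}{Y{\left(-3,-7 \right)}}\right) = -70 + \left(\frac{4}{1062} + \frac{1689}{21}\right) = -70 + \left(4 \cdot \frac{1}{1062} + 1689 \cdot \frac{1}{21}\right) = -70 + \left(\frac{2}{531} + \frac{563}{7}\right) = -70 + \frac{298967}{3717} = \frac{38777}{3717}$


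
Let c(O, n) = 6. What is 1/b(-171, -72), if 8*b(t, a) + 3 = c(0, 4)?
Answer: 8/3 ≈ 2.6667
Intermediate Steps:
b(t, a) = 3/8 (b(t, a) = -3/8 + (⅛)*6 = -3/8 + ¾ = 3/8)
1/b(-171, -72) = 1/(3/8) = 8/3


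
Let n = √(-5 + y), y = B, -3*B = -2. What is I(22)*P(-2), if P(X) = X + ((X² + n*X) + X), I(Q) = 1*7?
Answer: -14*I*√39/3 ≈ -29.143*I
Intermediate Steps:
B = ⅔ (B = -⅓*(-2) = ⅔ ≈ 0.66667)
y = ⅔ ≈ 0.66667
I(Q) = 7
n = I*√39/3 (n = √(-5 + ⅔) = √(-13/3) = I*√39/3 ≈ 2.0817*I)
P(X) = X² + 2*X + I*X*√39/3 (P(X) = X + ((X² + (I*√39/3)*X) + X) = X + ((X² + I*X*√39/3) + X) = X + (X + X² + I*X*√39/3) = X² + 2*X + I*X*√39/3)
I(22)*P(-2) = 7*((⅓)*(-2)*(6 + 3*(-2) + I*√39)) = 7*((⅓)*(-2)*(6 - 6 + I*√39)) = 7*((⅓)*(-2)*(I*√39)) = 7*(-2*I*√39/3) = -14*I*√39/3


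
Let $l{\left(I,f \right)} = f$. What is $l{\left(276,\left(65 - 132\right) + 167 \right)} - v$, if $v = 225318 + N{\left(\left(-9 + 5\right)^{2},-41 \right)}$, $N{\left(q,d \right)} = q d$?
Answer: $-224562$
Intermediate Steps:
$N{\left(q,d \right)} = d q$
$v = 224662$ ($v = 225318 - 41 \left(-9 + 5\right)^{2} = 225318 - 41 \left(-4\right)^{2} = 225318 - 656 = 224662$)
$l{\left(276,\left(65 - 132\right) + 167 \right)} - v = \left(\left(65 - 132\right) + 167\right) - 224662 = \left(-67 + 167\right) - 224662 = 100 - 224662 = -224562$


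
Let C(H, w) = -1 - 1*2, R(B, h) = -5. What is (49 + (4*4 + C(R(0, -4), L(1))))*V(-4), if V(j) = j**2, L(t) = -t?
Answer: 992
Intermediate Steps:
C(H, w) = -3 (C(H, w) = -1 - 2 = -3)
(49 + (4*4 + C(R(0, -4), L(1))))*V(-4) = (49 + (4*4 - 3))*(-4)**2 = (49 + (16 - 3))*16 = (49 + 13)*16 = 62*16 = 992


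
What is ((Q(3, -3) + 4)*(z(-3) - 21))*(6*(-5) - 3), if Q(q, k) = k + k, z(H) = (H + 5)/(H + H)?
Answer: -1408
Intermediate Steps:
z(H) = (5 + H)/(2*H) (z(H) = (5 + H)/((2*H)) = (5 + H)*(1/(2*H)) = (5 + H)/(2*H))
Q(q, k) = 2*k
((Q(3, -3) + 4)*(z(-3) - 21))*(6*(-5) - 3) = ((2*(-3) + 4)*((½)*(5 - 3)/(-3) - 21))*(6*(-5) - 3) = ((-6 + 4)*((½)*(-⅓)*2 - 21))*(-30 - 3) = -2*(-⅓ - 21)*(-33) = -2*(-64/3)*(-33) = (128/3)*(-33) = -1408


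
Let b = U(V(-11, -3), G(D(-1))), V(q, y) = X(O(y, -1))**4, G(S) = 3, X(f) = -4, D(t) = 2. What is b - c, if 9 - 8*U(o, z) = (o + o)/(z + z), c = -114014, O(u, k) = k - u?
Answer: 2736107/24 ≈ 1.1400e+5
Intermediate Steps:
V(q, y) = 256 (V(q, y) = (-4)**4 = 256)
U(o, z) = 9/8 - o/(8*z) (U(o, z) = 9/8 - (o + o)/(8*(z + z)) = 9/8 - 2*o/(8*(2*z)) = 9/8 - 2*o*1/(2*z)/8 = 9/8 - o/(8*z))
b = -229/24 (b = (1/8)*(-1*256 + 9*3)/3 = (1/8)*(1/3)*(-256 + 27) = (1/8)*(1/3)*(-229) = -229/24 ≈ -9.5417)
b - c = -229/24 - 1*(-114014) = -229/24 + 114014 = 2736107/24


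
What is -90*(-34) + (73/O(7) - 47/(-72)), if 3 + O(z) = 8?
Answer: 1107091/360 ≈ 3075.3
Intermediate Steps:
O(z) = 5 (O(z) = -3 + 8 = 5)
-90*(-34) + (73/O(7) - 47/(-72)) = -90*(-34) + (73/5 - 47/(-72)) = 3060 + (73*(⅕) - 47*(-1/72)) = 3060 + (73/5 + 47/72) = 3060 + 5491/360 = 1107091/360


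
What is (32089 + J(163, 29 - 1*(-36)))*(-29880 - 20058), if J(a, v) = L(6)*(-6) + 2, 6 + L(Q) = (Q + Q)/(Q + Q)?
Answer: -1604058498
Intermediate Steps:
L(Q) = -5 (L(Q) = -6 + (Q + Q)/(Q + Q) = -6 + (2*Q)/((2*Q)) = -6 + (2*Q)*(1/(2*Q)) = -6 + 1 = -5)
J(a, v) = 32 (J(a, v) = -5*(-6) + 2 = 30 + 2 = 32)
(32089 + J(163, 29 - 1*(-36)))*(-29880 - 20058) = (32089 + 32)*(-29880 - 20058) = 32121*(-49938) = -1604058498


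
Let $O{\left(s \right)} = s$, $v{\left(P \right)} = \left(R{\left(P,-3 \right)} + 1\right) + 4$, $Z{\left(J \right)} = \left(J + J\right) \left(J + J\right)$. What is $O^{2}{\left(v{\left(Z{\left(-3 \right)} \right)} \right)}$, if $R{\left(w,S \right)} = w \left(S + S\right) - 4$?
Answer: $46225$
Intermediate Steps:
$Z{\left(J \right)} = 4 J^{2}$ ($Z{\left(J \right)} = 2 J 2 J = 4 J^{2}$)
$R{\left(w,S \right)} = -4 + 2 S w$ ($R{\left(w,S \right)} = w 2 S - 4 = 2 S w - 4 = -4 + 2 S w$)
$v{\left(P \right)} = 1 - 6 P$ ($v{\left(P \right)} = \left(\left(-4 + 2 \left(-3\right) P\right) + 1\right) + 4 = \left(\left(-4 - 6 P\right) + 1\right) + 4 = \left(-3 - 6 P\right) + 4 = 1 - 6 P$)
$O^{2}{\left(v{\left(Z{\left(-3 \right)} \right)} \right)} = \left(1 - 6 \cdot 4 \left(-3\right)^{2}\right)^{2} = \left(1 - 6 \cdot 4 \cdot 9\right)^{2} = \left(1 - 216\right)^{2} = \left(-215\right)^{2} = 46225$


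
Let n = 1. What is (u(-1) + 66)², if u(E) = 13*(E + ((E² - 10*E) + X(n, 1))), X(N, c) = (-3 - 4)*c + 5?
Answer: 28900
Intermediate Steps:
X(N, c) = 5 - 7*c (X(N, c) = -7*c + 5 = 5 - 7*c)
u(E) = -26 - 117*E + 13*E² (u(E) = 13*(E + ((E² - 10*E) + (5 - 7*1))) = 13*(E + ((E² - 10*E) + (5 - 7))) = 13*(E + ((E² - 10*E) - 2)) = 13*(E + (-2 + E² - 10*E)) = 13*(-2 + E² - 9*E) = -26 - 117*E + 13*E²)
(u(-1) + 66)² = ((-26 - 117*(-1) + 13*(-1)²) + 66)² = ((-26 + 117 + 13*1) + 66)² = ((-26 + 117 + 13) + 66)² = (104 + 66)² = 170² = 28900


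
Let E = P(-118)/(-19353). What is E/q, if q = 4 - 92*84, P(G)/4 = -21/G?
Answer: 7/1469911958 ≈ 4.7622e-9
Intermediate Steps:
P(G) = -84/G (P(G) = 4*(-21/G) = -84/G)
E = -14/380609 (E = -84/(-118)/(-19353) = -84*(-1/118)*(-1/19353) = (42/59)*(-1/19353) = -14/380609 ≈ -3.6783e-5)
q = -7724 (q = 4 - 7728 = -7724)
E/q = -14/380609/(-7724) = -14/380609*(-1/7724) = 7/1469911958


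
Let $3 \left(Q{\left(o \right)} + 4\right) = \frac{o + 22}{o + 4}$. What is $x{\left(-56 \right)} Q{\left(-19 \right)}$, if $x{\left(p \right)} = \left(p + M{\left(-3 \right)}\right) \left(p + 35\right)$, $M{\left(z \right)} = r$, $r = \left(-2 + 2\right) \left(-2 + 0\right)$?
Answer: $- \frac{23912}{5} \approx -4782.4$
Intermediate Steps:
$Q{\left(o \right)} = -4 + \frac{22 + o}{3 \left(4 + o\right)}$ ($Q{\left(o \right)} = -4 + \frac{\left(o + 22\right) \frac{1}{o + 4}}{3} = -4 + \frac{\left(22 + o\right) \frac{1}{4 + o}}{3} = -4 + \frac{\frac{1}{4 + o} \left(22 + o\right)}{3} = -4 + \frac{22 + o}{3 \left(4 + o\right)}$)
$r = 0$ ($r = 0 \left(-2\right) = 0$)
$M{\left(z \right)} = 0$
$x{\left(p \right)} = p \left(35 + p\right)$ ($x{\left(p \right)} = \left(p + 0\right) \left(p + 35\right) = p \left(35 + p\right)$)
$x{\left(-56 \right)} Q{\left(-19 \right)} = - 56 \left(35 - 56\right) \frac{-26 - -209}{3 \left(4 - 19\right)} = \left(-56\right) \left(-21\right) \frac{-26 + 209}{3 \left(-15\right)} = 1176 \cdot \frac{1}{3} \left(- \frac{1}{15}\right) 183 = 1176 \left(- \frac{61}{15}\right) = - \frac{23912}{5}$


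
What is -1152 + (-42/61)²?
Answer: -4284828/3721 ≈ -1151.5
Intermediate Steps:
-1152 + (-42/61)² = -1152 + 1764/3721 = -4284828/3721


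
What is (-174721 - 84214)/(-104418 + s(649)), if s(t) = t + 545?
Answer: 258935/103224 ≈ 2.5085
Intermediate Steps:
s(t) = 545 + t
(-174721 - 84214)/(-104418 + s(649)) = (-174721 - 84214)/(-104418 + (545 + 649)) = -258935/(-104418 + 1194) = -258935/(-103224) = -258935*(-1/103224) = 258935/103224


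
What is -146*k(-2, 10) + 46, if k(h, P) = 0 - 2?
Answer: 338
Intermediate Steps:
k(h, P) = -2
-146*k(-2, 10) + 46 = -146*(-2) + 46 = 292 + 46 = 338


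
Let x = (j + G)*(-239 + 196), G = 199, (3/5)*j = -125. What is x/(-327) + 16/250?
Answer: -142652/122625 ≈ -1.1633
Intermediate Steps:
j = -625/3 (j = (5/3)*(-125) = -625/3 ≈ -208.33)
x = 1204/3 (x = (-625/3 + 199)*(-239 + 196) = -28/3*(-43) = 1204/3 ≈ 401.33)
x/(-327) + 16/250 = (1204/3)/(-327) + 16/250 = (1204/3)*(-1/327) + 16*(1/250) = -1204/981 + 8/125 = -142652/122625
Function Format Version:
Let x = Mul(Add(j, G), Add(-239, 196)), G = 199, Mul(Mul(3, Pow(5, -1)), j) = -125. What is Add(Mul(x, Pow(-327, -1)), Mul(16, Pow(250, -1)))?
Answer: Rational(-142652, 122625) ≈ -1.1633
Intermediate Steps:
j = Rational(-625, 3) (j = Mul(Rational(5, 3), -125) = Rational(-625, 3) ≈ -208.33)
x = Rational(1204, 3) (x = Mul(Add(Rational(-625, 3), 199), Add(-239, 196)) = Mul(Rational(-28, 3), -43) = Rational(1204, 3) ≈ 401.33)
Add(Mul(x, Pow(-327, -1)), Mul(16, Pow(250, -1))) = Add(Mul(Rational(1204, 3), Pow(-327, -1)), Mul(16, Pow(250, -1))) = Add(Mul(Rational(1204, 3), Rational(-1, 327)), Mul(16, Rational(1, 250))) = Add(Rational(-1204, 981), Rational(8, 125)) = Rational(-142652, 122625)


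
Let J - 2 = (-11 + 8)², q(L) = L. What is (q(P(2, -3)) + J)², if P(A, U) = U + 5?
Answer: 169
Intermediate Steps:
P(A, U) = 5 + U
J = 11 (J = 2 + (-11 + 8)² = 2 + (-3)² = 2 + 9 = 11)
(q(P(2, -3)) + J)² = ((5 - 3) + 11)² = (2 + 11)² = 13² = 169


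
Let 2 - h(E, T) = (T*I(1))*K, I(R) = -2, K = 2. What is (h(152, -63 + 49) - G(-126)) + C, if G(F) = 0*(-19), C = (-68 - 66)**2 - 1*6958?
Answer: 10944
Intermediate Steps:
C = 10998 (C = (-134)**2 - 6958 = 17956 - 6958 = 10998)
h(E, T) = 2 + 4*T (h(E, T) = 2 - T*(-2)*2 = 2 - (-2*T)*2 = 2 - (-4)*T = 2 + 4*T)
G(F) = 0
(h(152, -63 + 49) - G(-126)) + C = ((2 + 4*(-63 + 49)) - 1*0) + 10998 = ((2 + 4*(-14)) + 0) + 10998 = ((2 - 56) + 0) + 10998 = (-54 + 0) + 10998 = -54 + 10998 = 10944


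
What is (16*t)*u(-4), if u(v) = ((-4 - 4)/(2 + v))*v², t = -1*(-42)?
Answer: 43008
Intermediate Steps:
t = 42
u(v) = -8*v²/(2 + v) (u(v) = (-8/(2 + v))*v² = -8*v²/(2 + v))
(16*t)*u(-4) = (16*42)*(-8*(-4)²/(2 - 4)) = 672*(-8*16/(-2)) = 672*(-8*16*(-½)) = 672*64 = 43008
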